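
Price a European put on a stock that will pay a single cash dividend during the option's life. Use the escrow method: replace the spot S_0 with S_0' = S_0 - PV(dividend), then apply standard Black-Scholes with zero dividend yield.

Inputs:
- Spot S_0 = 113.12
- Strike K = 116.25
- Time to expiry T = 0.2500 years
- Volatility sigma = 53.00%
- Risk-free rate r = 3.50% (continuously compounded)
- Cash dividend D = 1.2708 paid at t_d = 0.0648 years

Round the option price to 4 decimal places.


PV(D) = D * exp(-r * t_d) = 1.2708 * 0.99773457 = 1.26792109
S_0' = S_0 - PV(D) = 113.1200 - 1.26792109 = 111.85207891
d1 = (ln(S_0'/K) + (r + sigma^2/2)*T) / (sigma*sqrt(T)) = 0.01998766
d2 = d1 - sigma*sqrt(T) = -0.24501234
exp(-rT) = 0.99128817
N(-d1) = 0.49202661; N(-d2) = 0.59677656
P = K * exp(-rT) * N(-d2) - S_0' * N(-d1) = 116.2500 * 0.99128817 * 0.59677656 - 111.85207891 * 0.49202661 = 13.7367

Answer: Price = 13.7367


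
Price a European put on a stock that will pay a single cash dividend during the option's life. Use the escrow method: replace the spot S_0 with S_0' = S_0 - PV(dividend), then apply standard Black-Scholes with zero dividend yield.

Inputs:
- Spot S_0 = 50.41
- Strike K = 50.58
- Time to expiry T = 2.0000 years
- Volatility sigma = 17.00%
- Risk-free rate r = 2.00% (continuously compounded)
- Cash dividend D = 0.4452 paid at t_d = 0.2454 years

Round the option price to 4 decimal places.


PV(D) = D * exp(-r * t_d) = 0.4452 * 0.99510402 = 0.44302031
S_0' = S_0 - PV(D) = 50.4100 - 0.44302031 = 49.96697969
d1 = (ln(S_0'/K) + (r + sigma^2/2)*T) / (sigma*sqrt(T)) = 0.23586645
d2 = d1 - sigma*sqrt(T) = -0.00454986
exp(-rT) = 0.96078944
N(-d1) = 0.40676815; N(-d2) = 0.50181512
P = K * exp(-rT) * N(-d2) - S_0' * N(-d1) = 50.5800 * 0.96078944 * 0.50181512 - 49.96697969 * 0.40676815 = 4.0616

Answer: Price = 4.0616


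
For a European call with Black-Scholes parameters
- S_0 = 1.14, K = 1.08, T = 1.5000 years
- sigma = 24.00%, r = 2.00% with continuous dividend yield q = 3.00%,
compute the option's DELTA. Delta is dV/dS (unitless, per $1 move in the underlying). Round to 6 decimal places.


d1 = 0.2798787704; d2 = -0.0140599988
phi(d1) = 0.3836193108; exp(-qT) = 0.9559974818; exp(-rT) = 0.9704455335
N(d1) = 0.6102147423
Delta = exp(-qT) * N(d1) = 0.9559974818 * 0.6102147423 = 0.583364

Answer: Delta = 0.583364


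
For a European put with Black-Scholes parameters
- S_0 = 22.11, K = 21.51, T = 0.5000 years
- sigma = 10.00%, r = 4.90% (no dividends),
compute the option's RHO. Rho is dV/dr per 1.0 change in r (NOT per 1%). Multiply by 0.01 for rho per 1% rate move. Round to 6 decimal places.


d1 = 0.7709168267; d2 = 0.7002061486
phi(d1) = 0.2963853213; exp(-qT) = 1.0000000000; exp(-rT) = 0.9757976889
N(-d2) = 0.2418992862
Rho = -K*T*exp(-rT)*N(-d2) = -21.5100 * 0.5000 * 0.9757976889 * 0.2418992862 = -2.538661

Answer: Rho = -2.538661


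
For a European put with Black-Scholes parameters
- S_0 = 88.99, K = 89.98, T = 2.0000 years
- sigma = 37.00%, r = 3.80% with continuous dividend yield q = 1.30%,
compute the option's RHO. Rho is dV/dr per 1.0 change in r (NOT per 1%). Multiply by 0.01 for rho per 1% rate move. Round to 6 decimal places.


Answer: Rho = -95.779915

Derivation:
d1 = 0.3360411849; d2 = -0.1872178332
phi(d1) = 0.3770413665; exp(-qT) = 0.9743350896; exp(-rT) = 0.9268162066
N(-d2) = 0.5742550784
Rho = -K*T*exp(-rT)*N(-d2) = -89.9800 * 2.0000 * 0.9268162066 * 0.5742550784 = -95.779915


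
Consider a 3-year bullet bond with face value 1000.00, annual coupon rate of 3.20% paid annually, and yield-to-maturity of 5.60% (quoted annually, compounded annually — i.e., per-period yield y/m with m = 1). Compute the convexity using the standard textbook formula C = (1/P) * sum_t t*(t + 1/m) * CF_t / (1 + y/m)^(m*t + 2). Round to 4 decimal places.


Coupon per period c = face * coupon_rate / m = 32.000000
Periods per year m = 1; per-period yield y/m = 0.056000
Number of cashflows N = 3
Cashflows (t years, CF_t, discount factor 1/(1+y/m)^(m*t), PV):
  t = 1.0000: CF_t = 32.000000, DF = 0.946970, PV = 30.303030
  t = 2.0000: CF_t = 32.000000, DF = 0.896752, PV = 28.696051
  t = 3.0000: CF_t = 1032.000000, DF = 0.849197, PV = 876.370889
Price P = sum_t PV_t = 935.369970
Convexity numerator sum_t t*(t + 1/m) * CF_t / (1+y/m)^(m*t + 2):
  t = 1.0000: term = 54.348582
  t = 2.0000: term = 154.399381
  t = 3.0000: term = 9430.644032
Convexity = (1/P) * sum = 9639.391996 / 935.369970 = 10.305432

Answer: Convexity = 10.3054


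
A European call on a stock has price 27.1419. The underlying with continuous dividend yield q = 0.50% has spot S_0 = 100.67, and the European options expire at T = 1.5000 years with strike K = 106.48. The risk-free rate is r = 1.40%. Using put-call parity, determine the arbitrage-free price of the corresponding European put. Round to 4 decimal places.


Put-call parity: C - P = S_0 * exp(-qT) - K * exp(-rT).
S_0 * exp(-qT) = 100.6700 * 0.99252805 = 99.91779928
K * exp(-rT) = 106.4800 * 0.97921896 = 104.26723535
P = C - S*exp(-qT) + K*exp(-rT)
P = 27.1419 - 99.91779928 + 104.26723535 = 31.4913

Answer: Put price = 31.4913


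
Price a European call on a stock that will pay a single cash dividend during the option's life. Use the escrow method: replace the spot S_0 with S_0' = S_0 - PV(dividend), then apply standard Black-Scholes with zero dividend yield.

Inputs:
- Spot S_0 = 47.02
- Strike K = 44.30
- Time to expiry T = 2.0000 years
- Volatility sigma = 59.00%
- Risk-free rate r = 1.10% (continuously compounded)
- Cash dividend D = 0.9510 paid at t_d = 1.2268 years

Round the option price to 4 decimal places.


PV(D) = D * exp(-r * t_d) = 0.9510 * 0.98659585 = 0.93825265
S_0' = S_0 - PV(D) = 47.0200 - 0.93825265 = 46.08174735
d1 = (ln(S_0'/K) + (r + sigma^2/2)*T) / (sigma*sqrt(T)) = 0.49081871
d2 = d1 - sigma*sqrt(T) = -0.34356729
exp(-rT) = 0.97824024
N(d1) = 0.68822266; N(d2) = 0.36558586
C = S_0' * N(d1) - K * exp(-rT) * N(d2) = 46.08174735 * 0.68822266 - 44.3000 * 0.97824024 * 0.36558586 = 15.8715

Answer: Price = 15.8715


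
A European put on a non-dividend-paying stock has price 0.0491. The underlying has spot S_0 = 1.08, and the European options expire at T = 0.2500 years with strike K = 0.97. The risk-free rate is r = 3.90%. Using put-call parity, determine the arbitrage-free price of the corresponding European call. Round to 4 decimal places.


Answer: Call price = 0.1685

Derivation:
Put-call parity: C - P = S_0 * exp(-qT) - K * exp(-rT).
S_0 * exp(-qT) = 1.0800 * 1.00000000 = 1.08000000
K * exp(-rT) = 0.9700 * 0.99029738 = 0.96058846
C = P + S*exp(-qT) - K*exp(-rT)
C = 0.0491 + 1.08000000 - 0.96058846 = 0.1685


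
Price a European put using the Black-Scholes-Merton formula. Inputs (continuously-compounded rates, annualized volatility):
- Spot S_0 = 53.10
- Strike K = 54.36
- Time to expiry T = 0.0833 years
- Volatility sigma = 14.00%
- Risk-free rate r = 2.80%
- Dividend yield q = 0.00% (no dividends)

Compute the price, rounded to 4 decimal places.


d1 = (ln(S/K) + (r - q + 0.5*sigma^2) * T) / (sigma * sqrt(T)) = -0.50246751
d2 = d1 - sigma * sqrt(T) = -0.54287395
exp(-rT) = 0.99767032; exp(-qT) = 1.00000000
P = K * exp(-rT) * N(-d2) - S_0 * exp(-qT) * N(-d1)
N(-d1) = 0.69233065; N(-d2) = 0.70639170
P = 54.3600 * 0.99767032 * 0.70639170 - 53.1000 * 1.00000000 * 0.69233065 = 1.5472

Answer: Price = 1.5472


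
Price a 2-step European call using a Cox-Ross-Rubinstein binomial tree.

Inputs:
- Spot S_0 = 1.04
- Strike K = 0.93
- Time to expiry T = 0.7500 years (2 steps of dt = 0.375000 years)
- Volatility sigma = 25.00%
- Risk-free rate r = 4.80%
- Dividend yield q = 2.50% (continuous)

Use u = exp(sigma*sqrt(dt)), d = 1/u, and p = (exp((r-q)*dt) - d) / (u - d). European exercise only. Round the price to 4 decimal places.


Answer: Price = V(0,0) = 0.1648

Derivation:
dt = T/N = 0.375000
u = exp(sigma*sqrt(dt)) = 1.165433; d = 1/u = 0.858050
p = (exp((r-q)*dt) - d) / (u - d) = 0.489982
Discount per step: exp(-r*dt) = 0.982161
Stock lattice S(k, i) with i counting down-moves:
  k=0: S(0,0) = 1.0400
  k=1: S(1,0) = 1.2121; S(1,1) = 0.8924
  k=2: S(2,0) = 1.4126; S(2,1) = 1.0400; S(2,2) = 0.7657
Terminal payoffs V(N, i) = max(S_T - K, 0):
  V(2,0) = 0.482565; V(2,1) = 0.110000; V(2,2) = 0.000000
Backward induction: V(k, i) = exp(-r*dt) * [p * V(k+1, i) + (1-p) * V(k+1, i+1)].
  V(1,0) = exp(-r*dt) * [p*0.482565 + (1-p)*0.110000] = 0.287331
  V(1,1) = exp(-r*dt) * [p*0.110000 + (1-p)*0.000000] = 0.052937
  V(0,0) = exp(-r*dt) * [p*0.287331 + (1-p)*0.052937] = 0.164793


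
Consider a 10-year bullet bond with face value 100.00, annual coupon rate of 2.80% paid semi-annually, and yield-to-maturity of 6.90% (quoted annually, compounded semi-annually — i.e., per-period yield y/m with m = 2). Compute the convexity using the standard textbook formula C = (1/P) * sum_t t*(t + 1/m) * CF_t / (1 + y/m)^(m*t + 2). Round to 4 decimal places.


Answer: Convexity = 78.9618

Derivation:
Coupon per period c = face * coupon_rate / m = 1.400000
Periods per year m = 2; per-period yield y/m = 0.034500
Number of cashflows N = 20
Cashflows (t years, CF_t, discount factor 1/(1+y/m)^(m*t), PV):
  t = 0.5000: CF_t = 1.400000, DF = 0.966651, PV = 1.353311
  t = 1.0000: CF_t = 1.400000, DF = 0.934413, PV = 1.308179
  t = 1.5000: CF_t = 1.400000, DF = 0.903251, PV = 1.264552
  t = 2.0000: CF_t = 1.400000, DF = 0.873128, PV = 1.222379
  t = 2.5000: CF_t = 1.400000, DF = 0.844010, PV = 1.181614
  t = 3.0000: CF_t = 1.400000, DF = 0.815863, PV = 1.142208
  t = 3.5000: CF_t = 1.400000, DF = 0.788654, PV = 1.104116
  t = 4.0000: CF_t = 1.400000, DF = 0.762353, PV = 1.067294
  t = 4.5000: CF_t = 1.400000, DF = 0.736929, PV = 1.031700
  t = 5.0000: CF_t = 1.400000, DF = 0.712353, PV = 0.997294
  t = 5.5000: CF_t = 1.400000, DF = 0.688596, PV = 0.964035
  t = 6.0000: CF_t = 1.400000, DF = 0.665632, PV = 0.931885
  t = 6.5000: CF_t = 1.400000, DF = 0.643433, PV = 0.900807
  t = 7.0000: CF_t = 1.400000, DF = 0.621975, PV = 0.870765
  t = 7.5000: CF_t = 1.400000, DF = 0.601233, PV = 0.841726
  t = 8.0000: CF_t = 1.400000, DF = 0.581182, PV = 0.813655
  t = 8.5000: CF_t = 1.400000, DF = 0.561800, PV = 0.786520
  t = 9.0000: CF_t = 1.400000, DF = 0.543064, PV = 0.760290
  t = 9.5000: CF_t = 1.400000, DF = 0.524953, PV = 0.734934
  t = 10.0000: CF_t = 101.400000, DF = 0.507446, PV = 51.455056
Price P = sum_t PV_t = 70.732317
Convexity numerator sum_t t*(t + 1/m) * CF_t / (1+y/m)^(m*t + 2):
  t = 0.5000: term = 0.632276
  t = 1.0000: term = 1.833569
  t = 1.5000: term = 3.544841
  t = 2.0000: term = 5.711038
  t = 2.5000: term = 8.280867
  t = 3.0000: term = 11.206587
  t = 3.5000: term = 14.443805
  t = 4.0000: term = 17.951287
  t = 4.5000: term = 21.690777
  t = 5.0000: term = 25.626824
  t = 5.5000: term = 29.726621
  t = 6.0000: term = 33.959846
  t = 6.5000: term = 38.298521
  t = 7.0000: term = 42.716870
  t = 7.5000: term = 47.191184
  t = 8.0000: term = 51.699702
  t = 8.5000: term = 56.222489
  t = 9.0000: term = 60.741323
  t = 9.5000: term = 65.239593
  t = 10.0000: term = 5048.430293
Convexity = (1/P) * sum = 5585.148314 / 70.732317 = 78.961761


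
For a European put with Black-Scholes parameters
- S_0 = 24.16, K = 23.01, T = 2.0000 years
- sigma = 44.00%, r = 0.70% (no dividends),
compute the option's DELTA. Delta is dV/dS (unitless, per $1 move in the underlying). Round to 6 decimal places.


Answer: Delta = -0.340169

Derivation:
d1 = 0.4120013410; d2 = -0.2102526265
phi(d1) = 0.3664800893; exp(-qT) = 1.0000000000; exp(-rT) = 0.9860975443
N(-d1) = 0.3401692202
Delta = -exp(-qT) * N(-d1) = -1.0000000000 * 0.3401692202 = -0.340169


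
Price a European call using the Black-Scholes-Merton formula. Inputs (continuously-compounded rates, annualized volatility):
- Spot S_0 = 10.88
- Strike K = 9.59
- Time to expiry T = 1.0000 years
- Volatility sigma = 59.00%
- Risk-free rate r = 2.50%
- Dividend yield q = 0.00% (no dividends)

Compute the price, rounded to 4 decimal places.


d1 = (ln(S/K) + (r - q + 0.5*sigma^2) * T) / (sigma * sqrt(T)) = 0.55128026
d2 = d1 - sigma * sqrt(T) = -0.03871974
exp(-rT) = 0.97530991; exp(-qT) = 1.00000000
C = S_0 * exp(-qT) * N(d1) - K * exp(-rT) * N(d2)
N(d1) = 0.70927922; N(d2) = 0.48455692
C = 10.8800 * 1.00000000 * 0.70927922 - 9.5900 * 0.97530991 * 0.48455692 = 3.1848

Answer: Price = 3.1848


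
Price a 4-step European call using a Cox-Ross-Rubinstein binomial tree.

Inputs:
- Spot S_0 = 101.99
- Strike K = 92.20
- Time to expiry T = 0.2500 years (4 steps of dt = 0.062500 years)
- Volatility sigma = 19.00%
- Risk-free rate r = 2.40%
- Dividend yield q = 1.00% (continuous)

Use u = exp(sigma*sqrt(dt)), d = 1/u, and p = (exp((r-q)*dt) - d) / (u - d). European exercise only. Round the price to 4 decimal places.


dt = T/N = 0.062500
u = exp(sigma*sqrt(dt)) = 1.048646; d = 1/u = 0.953610
p = (exp((r-q)*dt) - d) / (u - d) = 0.497338
Discount per step: exp(-r*dt) = 0.998501
Stock lattice S(k, i) with i counting down-moves:
  k=0: S(0,0) = 101.9900
  k=1: S(1,0) = 106.9514; S(1,1) = 97.2587
  k=2: S(2,0) = 112.1542; S(2,1) = 101.9900; S(2,2) = 92.7469
  k=3: S(3,0) = 117.6101; S(3,1) = 106.9514; S(3,2) = 97.2587; S(3,3) = 88.4445
  k=4: S(4,0) = 123.3314; S(4,1) = 112.1542; S(4,2) = 101.9900; S(4,3) = 92.7469; S(4,4) = 84.3416
Terminal payoffs V(N, i) = max(S_T - K, 0):
  V(4,0) = 31.131366; V(4,1) = 19.954207; V(4,2) = 9.790000; V(4,3) = 0.546946; V(4,4) = 0.000000
Backward induction: V(k, i) = exp(-r*dt) * [p * V(k+1, i) + (1-p) * V(k+1, i+1)].
  V(3,0) = exp(-r*dt) * [p*31.131366 + (1-p)*19.954207] = 25.474796
  V(3,1) = exp(-r*dt) * [p*19.954207 + (1-p)*9.790000] = 14.822799
  V(3,2) = exp(-r*dt) * [p*9.790000 + (1-p)*0.546946] = 5.136161
  V(3,3) = exp(-r*dt) * [p*0.546946 + (1-p)*0.000000] = 0.271609
  V(2,0) = exp(-r*dt) * [p*25.474796 + (1-p)*14.822799] = 20.090287
  V(2,1) = exp(-r*dt) * [p*14.822799 + (1-p)*5.136161] = 9.938778
  V(2,2) = exp(-r*dt) * [p*5.136161 + (1-p)*0.271609] = 2.686904
  V(1,0) = exp(-r*dt) * [p*20.090287 + (1-p)*9.938778] = 14.965048
  V(1,1) = exp(-r*dt) * [p*9.938778 + (1-p)*2.686904] = 6.284105
  V(0,0) = exp(-r*dt) * [p*14.965048 + (1-p)*6.284105] = 10.585580

Answer: Price = V(0,0) = 10.5856


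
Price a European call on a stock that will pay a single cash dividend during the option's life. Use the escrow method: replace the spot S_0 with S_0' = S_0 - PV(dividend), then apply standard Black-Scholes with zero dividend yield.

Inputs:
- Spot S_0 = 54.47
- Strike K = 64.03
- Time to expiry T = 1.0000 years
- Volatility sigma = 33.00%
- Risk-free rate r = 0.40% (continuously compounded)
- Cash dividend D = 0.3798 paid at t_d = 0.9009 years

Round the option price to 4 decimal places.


PV(D) = D * exp(-r * t_d) = 0.3798 * 0.99640289 = 0.37843382
S_0' = S_0 - PV(D) = 54.4700 - 0.37843382 = 54.09156618
d1 = (ln(S_0'/K) + (r + sigma^2/2)*T) / (sigma*sqrt(T)) = -0.33401043
d2 = d1 - sigma*sqrt(T) = -0.66401043
exp(-rT) = 0.99600799
N(d1) = 0.36918584; N(d2) = 0.25334182
C = S_0' * N(d1) - K * exp(-rT) * N(d2) = 54.09156618 * 0.36918584 - 64.0300 * 0.99600799 * 0.25334182 = 3.8131

Answer: Price = 3.8131


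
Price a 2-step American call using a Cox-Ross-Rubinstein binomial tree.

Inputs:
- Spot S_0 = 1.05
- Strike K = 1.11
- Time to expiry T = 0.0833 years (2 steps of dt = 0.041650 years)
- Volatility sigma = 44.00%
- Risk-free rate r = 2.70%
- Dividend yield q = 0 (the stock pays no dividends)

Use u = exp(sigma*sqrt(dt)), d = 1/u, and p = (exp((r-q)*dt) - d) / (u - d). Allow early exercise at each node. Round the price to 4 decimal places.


dt = T/N = 0.041650
u = exp(sigma*sqrt(dt)) = 1.093952; d = 1/u = 0.914117
p = (exp((r-q)*dt) - d) / (u - d) = 0.483823
Discount per step: exp(-r*dt) = 0.998876
Stock lattice S(k, i) with i counting down-moves:
  k=0: S(0,0) = 1.0500
  k=1: S(1,0) = 1.1486; S(1,1) = 0.9598
  k=2: S(2,0) = 1.2566; S(2,1) = 1.0500; S(2,2) = 0.8774
Terminal payoffs V(N, i) = max(S_T - K, 0):
  V(2,0) = 0.146567; V(2,1) = 0.000000; V(2,2) = 0.000000
Backward induction: V(k, i) = exp(-r*dt) * [p * V(k+1, i) + (1-p) * V(k+1, i+1)]; then take max(V_cont, immediate exercise) for American.
  V(1,0) = exp(-r*dt) * [p*0.146567 + (1-p)*0.000000] = 0.070833; exercise = 0.038649; V(1,0) = max -> 0.070833
  V(1,1) = exp(-r*dt) * [p*0.000000 + (1-p)*0.000000] = 0.000000; exercise = 0.000000; V(1,1) = max -> 0.000000
  V(0,0) = exp(-r*dt) * [p*0.070833 + (1-p)*0.000000] = 0.034232; exercise = 0.000000; V(0,0) = max -> 0.034232

Answer: Price = V(0,0) = 0.0342


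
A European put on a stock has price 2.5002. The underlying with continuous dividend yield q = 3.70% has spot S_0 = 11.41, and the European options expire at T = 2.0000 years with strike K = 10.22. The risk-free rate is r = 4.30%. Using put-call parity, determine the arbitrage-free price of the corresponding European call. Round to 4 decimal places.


Put-call parity: C - P = S_0 * exp(-qT) - K * exp(-rT).
S_0 * exp(-qT) = 11.4100 * 0.92867169 = 10.59614403
K * exp(-rT) = 10.2200 * 0.91759423 = 9.37781304
C = P + S*exp(-qT) - K*exp(-rT)
C = 2.5002 + 10.59614403 - 9.37781304 = 3.7185

Answer: Call price = 3.7185


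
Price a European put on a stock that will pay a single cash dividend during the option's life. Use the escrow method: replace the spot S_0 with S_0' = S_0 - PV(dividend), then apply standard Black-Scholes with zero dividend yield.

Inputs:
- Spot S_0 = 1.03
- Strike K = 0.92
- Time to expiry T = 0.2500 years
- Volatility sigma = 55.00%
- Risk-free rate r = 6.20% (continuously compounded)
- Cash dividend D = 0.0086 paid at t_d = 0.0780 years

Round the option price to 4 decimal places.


PV(D) = D * exp(-r * t_d) = 0.0086 * 0.99517567 = 0.00855851
S_0' = S_0 - PV(D) = 1.0300 - 0.00855851 = 1.02144149
d1 = (ln(S_0'/K) + (r + sigma^2/2)*T) / (sigma*sqrt(T)) = 0.57421441
d2 = d1 - sigma*sqrt(T) = 0.29921441
exp(-rT) = 0.98461951
N(-d1) = 0.28291136; N(-d2) = 0.38238823
P = K * exp(-rT) * N(-d2) - S_0' * N(-d1) = 0.9200 * 0.98461951 * 0.38238823 - 1.02144149 * 0.28291136 = 0.0574

Answer: Price = 0.0574


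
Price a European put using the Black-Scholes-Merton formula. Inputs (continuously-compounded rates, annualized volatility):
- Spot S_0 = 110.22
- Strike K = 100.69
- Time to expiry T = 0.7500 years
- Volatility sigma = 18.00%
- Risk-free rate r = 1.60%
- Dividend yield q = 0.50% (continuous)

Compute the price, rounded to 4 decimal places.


Answer: Price = 2.5992

Derivation:
d1 = (ln(S/K) + (r - q + 0.5*sigma^2) * T) / (sigma * sqrt(T)) = 0.71098683
d2 = d1 - sigma * sqrt(T) = 0.55510226
exp(-rT) = 0.98807171; exp(-qT) = 0.99625702
P = K * exp(-rT) * N(-d2) - S_0 * exp(-qT) * N(-d1)
N(-d1) = 0.23854620; N(-d2) = 0.28941236
P = 100.6900 * 0.98807171 * 0.28941236 - 110.2200 * 0.99625702 * 0.23854620 = 2.5992


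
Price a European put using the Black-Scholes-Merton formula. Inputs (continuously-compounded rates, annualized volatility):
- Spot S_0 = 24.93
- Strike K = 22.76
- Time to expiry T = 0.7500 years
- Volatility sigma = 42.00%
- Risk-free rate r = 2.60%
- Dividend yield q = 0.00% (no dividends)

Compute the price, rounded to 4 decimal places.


Answer: Price = 2.2590

Derivation:
d1 = (ln(S/K) + (r - q + 0.5*sigma^2) * T) / (sigma * sqrt(T)) = 0.48584654
d2 = d1 - sigma * sqrt(T) = 0.12211587
exp(-rT) = 0.98068890; exp(-qT) = 1.00000000
P = K * exp(-rT) * N(-d2) - S_0 * exp(-qT) * N(-d1)
N(-d1) = 0.31353799; N(-d2) = 0.45140363
P = 22.7600 * 0.98068890 * 0.45140363 - 24.9300 * 1.00000000 * 0.31353799 = 2.2590


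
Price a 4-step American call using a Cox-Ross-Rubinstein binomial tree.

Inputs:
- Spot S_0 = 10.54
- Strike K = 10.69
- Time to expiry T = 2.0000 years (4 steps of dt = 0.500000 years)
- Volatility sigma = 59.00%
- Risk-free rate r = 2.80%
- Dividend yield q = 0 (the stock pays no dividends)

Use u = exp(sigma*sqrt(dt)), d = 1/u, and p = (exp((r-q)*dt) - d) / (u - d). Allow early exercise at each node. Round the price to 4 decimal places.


dt = T/N = 0.500000
u = exp(sigma*sqrt(dt)) = 1.517695; d = 1/u = 0.658894
p = (exp((r-q)*dt) - d) / (u - d) = 0.413605
Discount per step: exp(-r*dt) = 0.986098
Stock lattice S(k, i) with i counting down-moves:
  k=0: S(0,0) = 10.5400
  k=1: S(1,0) = 15.9965; S(1,1) = 6.9447
  k=2: S(2,0) = 24.2778; S(2,1) = 10.5400; S(2,2) = 4.5758
  k=3: S(3,0) = 36.8463; S(3,1) = 15.9965; S(3,2) = 6.9447; S(3,3) = 3.0150
  k=4: S(4,0) = 55.9215; S(4,1) = 24.2778; S(4,2) = 10.5400; S(4,3) = 4.5758; S(4,4) = 1.9866
Terminal payoffs V(N, i) = max(S_T - K, 0):
  V(4,0) = 45.231535; V(4,1) = 13.587829; V(4,2) = 0.000000; V(4,3) = 0.000000; V(4,4) = 0.000000
Backward induction: V(k, i) = exp(-r*dt) * [p * V(k+1, i) + (1-p) * V(k+1, i+1)]; then take max(V_cont, immediate exercise) for American.
  V(3,0) = exp(-r*dt) * [p*45.231535 + (1-p)*13.587829] = 26.304967; exercise = 26.156349; V(3,0) = max -> 26.304967
  V(3,1) = exp(-r*dt) * [p*13.587829 + (1-p)*0.000000] = 5.541863; exercise = 5.306510; V(3,1) = max -> 5.541863
  V(3,2) = exp(-r*dt) * [p*0.000000 + (1-p)*0.000000] = 0.000000; exercise = 0.000000; V(3,2) = max -> 0.000000
  V(3,3) = exp(-r*dt) * [p*0.000000 + (1-p)*0.000000] = 0.000000; exercise = 0.000000; V(3,3) = max -> 0.000000
  V(2,0) = exp(-r*dt) * [p*26.304967 + (1-p)*5.541863] = 13.933152; exercise = 13.587829; V(2,0) = max -> 13.933152
  V(2,1) = exp(-r*dt) * [p*5.541863 + (1-p)*0.000000] = 2.260276; exercise = 0.000000; V(2,1) = max -> 2.260276
  V(2,2) = exp(-r*dt) * [p*0.000000 + (1-p)*0.000000] = 0.000000; exercise = 0.000000; V(2,2) = max -> 0.000000
  V(1,0) = exp(-r*dt) * [p*13.933152 + (1-p)*2.260276] = 6.989693; exercise = 5.306510; V(1,0) = max -> 6.989693
  V(1,1) = exp(-r*dt) * [p*2.260276 + (1-p)*0.000000] = 0.921865; exercise = 0.000000; V(1,1) = max -> 0.921865
  V(0,0) = exp(-r*dt) * [p*6.989693 + (1-p)*0.921865] = 3.383842; exercise = 0.000000; V(0,0) = max -> 3.383842

Answer: Price = V(0,0) = 3.3838


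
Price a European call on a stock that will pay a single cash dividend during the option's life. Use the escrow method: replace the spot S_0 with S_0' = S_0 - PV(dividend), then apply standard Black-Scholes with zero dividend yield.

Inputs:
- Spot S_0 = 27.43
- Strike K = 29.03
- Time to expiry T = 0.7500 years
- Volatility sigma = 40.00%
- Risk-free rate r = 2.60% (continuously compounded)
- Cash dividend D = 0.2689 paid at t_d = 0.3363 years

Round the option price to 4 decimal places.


PV(D) = D * exp(-r * t_d) = 0.2689 * 0.99129432 = 0.26655904
S_0' = S_0 - PV(D) = 27.4300 - 0.26655904 = 27.16344096
d1 = (ln(S_0'/K) + (r + sigma^2/2)*T) / (sigma*sqrt(T)) = 0.03764961
d2 = d1 - sigma*sqrt(T) = -0.30876055
exp(-rT) = 0.98068890
N(d1) = 0.51501648; N(d2) = 0.37875184
C = S_0' * N(d1) - K * exp(-rT) * N(d2) = 27.16344096 * 0.51501648 - 29.0300 * 0.98068890 * 0.37875184 = 3.2068

Answer: Price = 3.2068


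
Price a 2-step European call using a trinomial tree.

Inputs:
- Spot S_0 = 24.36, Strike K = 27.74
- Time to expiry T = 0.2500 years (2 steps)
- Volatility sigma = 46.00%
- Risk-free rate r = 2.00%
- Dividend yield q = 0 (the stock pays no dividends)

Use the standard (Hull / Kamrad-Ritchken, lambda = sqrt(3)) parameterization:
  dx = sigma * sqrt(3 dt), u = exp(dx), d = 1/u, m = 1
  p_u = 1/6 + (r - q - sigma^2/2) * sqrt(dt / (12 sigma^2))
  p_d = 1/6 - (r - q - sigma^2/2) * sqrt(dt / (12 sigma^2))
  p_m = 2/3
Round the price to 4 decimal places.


dt = T/N = 0.125000; dx = sigma*sqrt(3*dt) = 0.281691
u = exp(dx) = 1.325370; d = 1/u = 0.754507
p_u = 0.147630, p_m = 0.666667, p_d = 0.185703
Discount per step: exp(-r*dt) = 0.997503
Stock lattice S(k, j) with j the centered position index:
  k=0: S(0,+0) = 24.3600
  k=1: S(1,-1) = 18.3798; S(1,+0) = 24.3600; S(1,+1) = 32.2860
  k=2: S(2,-2) = 13.8677; S(2,-1) = 18.3798; S(2,+0) = 24.3600; S(2,+1) = 32.2860; S(2,+2) = 42.7909
Terminal payoffs V(N, j) = max(S_T - K, 0):
  V(2,-2) = 0.000000; V(2,-1) = 0.000000; V(2,+0) = 0.000000; V(2,+1) = 4.546002; V(2,+2) = 15.050884
Backward induction: V(k, j) = exp(-r*dt) * [p_u * V(k+1, j+1) + p_m * V(k+1, j) + p_d * V(k+1, j-1)]
  V(1,-1) = exp(-r*dt) * [p_u*0.000000 + p_m*0.000000 + p_d*0.000000] = 0.000000
  V(1,+0) = exp(-r*dt) * [p_u*4.546002 + p_m*0.000000 + p_d*0.000000] = 0.669450
  V(1,+1) = exp(-r*dt) * [p_u*15.050884 + p_m*4.546002 + p_d*0.000000] = 5.239513
  V(0,+0) = exp(-r*dt) * [p_u*5.239513 + p_m*0.669450 + p_d*0.000000] = 1.216763

Answer: Price = V(0,0) = 1.2168


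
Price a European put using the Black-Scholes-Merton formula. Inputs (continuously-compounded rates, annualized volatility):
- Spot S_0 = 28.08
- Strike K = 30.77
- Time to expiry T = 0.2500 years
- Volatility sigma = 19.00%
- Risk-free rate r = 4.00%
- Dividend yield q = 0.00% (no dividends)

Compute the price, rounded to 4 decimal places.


Answer: Price = 2.6850

Derivation:
d1 = (ln(S/K) + (r - q + 0.5*sigma^2) * T) / (sigma * sqrt(T)) = -0.81021169
d2 = d1 - sigma * sqrt(T) = -0.90521169
exp(-rT) = 0.99004983; exp(-qT) = 1.00000000
P = K * exp(-rT) * N(-d2) - S_0 * exp(-qT) * N(-d1)
N(-d1) = 0.79109074; N(-d2) = 0.81732337
P = 30.7700 * 0.99004983 * 0.81732337 - 28.0800 * 1.00000000 * 0.79109074 = 2.6850


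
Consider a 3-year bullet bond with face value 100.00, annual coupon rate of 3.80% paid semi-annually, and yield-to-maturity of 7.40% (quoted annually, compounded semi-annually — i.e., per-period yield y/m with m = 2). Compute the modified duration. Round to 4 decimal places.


Answer: Modified duration = 2.7533

Derivation:
Coupon per period c = face * coupon_rate / m = 1.900000
Periods per year m = 2; per-period yield y/m = 0.037000
Number of cashflows N = 6
Cashflows (t years, CF_t, discount factor 1/(1+y/m)^(m*t), PV):
  t = 0.5000: CF_t = 1.900000, DF = 0.964320, PV = 1.832208
  t = 1.0000: CF_t = 1.900000, DF = 0.929913, PV = 1.766835
  t = 1.5000: CF_t = 1.900000, DF = 0.896734, PV = 1.703795
  t = 2.0000: CF_t = 1.900000, DF = 0.864739, PV = 1.643004
  t = 2.5000: CF_t = 1.900000, DF = 0.833885, PV = 1.584382
  t = 3.0000: CF_t = 101.900000, DF = 0.804132, PV = 81.941073
Price P = sum_t PV_t = 90.471297
First compute Macaulay numerator sum_t t * PV_t:
  t * PV_t at t = 0.5000: 0.916104
  t * PV_t at t = 1.0000: 1.766835
  t * PV_t at t = 1.5000: 2.555692
  t * PV_t at t = 2.0000: 3.286008
  t * PV_t at t = 2.5000: 3.960954
  t * PV_t at t = 3.0000: 245.823218
Macaulay duration D = 258.308812 / 90.471297 = 2.855147
Modified duration = D / (1 + y/m) = 2.855147 / (1 + 0.037000) = 2.753275


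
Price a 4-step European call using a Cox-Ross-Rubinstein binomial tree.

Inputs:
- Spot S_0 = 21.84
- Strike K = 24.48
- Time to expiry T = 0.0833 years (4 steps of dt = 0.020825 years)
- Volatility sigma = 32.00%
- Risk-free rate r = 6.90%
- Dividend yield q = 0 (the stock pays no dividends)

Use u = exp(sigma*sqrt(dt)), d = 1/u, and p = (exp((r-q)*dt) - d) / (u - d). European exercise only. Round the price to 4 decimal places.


Answer: Price = V(0,0) = 0.1149

Derivation:
dt = T/N = 0.020825
u = exp(sigma*sqrt(dt)) = 1.047262; d = 1/u = 0.954871
p = (exp((r-q)*dt) - d) / (u - d) = 0.504021
Discount per step: exp(-r*dt) = 0.998564
Stock lattice S(k, i) with i counting down-moves:
  k=0: S(0,0) = 21.8400
  k=1: S(1,0) = 22.8722; S(1,1) = 20.8544
  k=2: S(2,0) = 23.9532; S(2,1) = 21.8400; S(2,2) = 19.9133
  k=3: S(3,0) = 25.0852; S(3,1) = 22.8722; S(3,2) = 20.8544; S(3,3) = 19.0146
  k=4: S(4,0) = 26.2708; S(4,1) = 23.9532; S(4,2) = 21.8400; S(4,3) = 19.9133; S(4,4) = 18.1565
Terminal payoffs V(N, i) = max(S_T - K, 0):
  V(4,0) = 1.790806; V(4,1) = 0.000000; V(4,2) = 0.000000; V(4,3) = 0.000000; V(4,4) = 0.000000
Backward induction: V(k, i) = exp(-r*dt) * [p * V(k+1, i) + (1-p) * V(k+1, i+1)].
  V(3,0) = exp(-r*dt) * [p*1.790806 + (1-p)*0.000000] = 0.901308
  V(3,1) = exp(-r*dt) * [p*0.000000 + (1-p)*0.000000] = 0.000000
  V(3,2) = exp(-r*dt) * [p*0.000000 + (1-p)*0.000000] = 0.000000
  V(3,3) = exp(-r*dt) * [p*0.000000 + (1-p)*0.000000] = 0.000000
  V(2,0) = exp(-r*dt) * [p*0.901308 + (1-p)*0.000000] = 0.453626
  V(2,1) = exp(-r*dt) * [p*0.000000 + (1-p)*0.000000] = 0.000000
  V(2,2) = exp(-r*dt) * [p*0.000000 + (1-p)*0.000000] = 0.000000
  V(1,0) = exp(-r*dt) * [p*0.453626 + (1-p)*0.000000] = 0.228309
  V(1,1) = exp(-r*dt) * [p*0.000000 + (1-p)*0.000000] = 0.000000
  V(0,0) = exp(-r*dt) * [p*0.228309 + (1-p)*0.000000] = 0.114907


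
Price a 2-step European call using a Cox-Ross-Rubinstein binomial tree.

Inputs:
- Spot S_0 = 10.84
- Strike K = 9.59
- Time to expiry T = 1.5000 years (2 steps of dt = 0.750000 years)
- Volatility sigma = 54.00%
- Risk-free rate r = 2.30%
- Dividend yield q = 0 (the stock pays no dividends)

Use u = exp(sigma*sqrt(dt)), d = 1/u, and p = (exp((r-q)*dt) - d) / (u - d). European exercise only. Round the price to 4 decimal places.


Answer: Price = V(0,0) = 3.4117

Derivation:
dt = T/N = 0.750000
u = exp(sigma*sqrt(dt)) = 1.596245; d = 1/u = 0.626470
p = (exp((r-q)*dt) - d) / (u - d) = 0.403114
Discount per step: exp(-r*dt) = 0.982898
Stock lattice S(k, i) with i counting down-moves:
  k=0: S(0,0) = 10.8400
  k=1: S(1,0) = 17.3033; S(1,1) = 6.7909
  k=2: S(2,0) = 27.6203; S(2,1) = 10.8400; S(2,2) = 4.2543
Terminal payoffs V(N, i) = max(S_T - K, 0):
  V(2,0) = 18.030284; V(2,1) = 1.250000; V(2,2) = 0.000000
Backward induction: V(k, i) = exp(-r*dt) * [p * V(k+1, i) + (1-p) * V(k+1, i+1)].
  V(1,0) = exp(-r*dt) * [p*18.030284 + (1-p)*1.250000] = 7.877300
  V(1,1) = exp(-r*dt) * [p*1.250000 + (1-p)*0.000000] = 0.495275
  V(0,0) = exp(-r*dt) * [p*7.877300 + (1-p)*0.495275] = 3.411707


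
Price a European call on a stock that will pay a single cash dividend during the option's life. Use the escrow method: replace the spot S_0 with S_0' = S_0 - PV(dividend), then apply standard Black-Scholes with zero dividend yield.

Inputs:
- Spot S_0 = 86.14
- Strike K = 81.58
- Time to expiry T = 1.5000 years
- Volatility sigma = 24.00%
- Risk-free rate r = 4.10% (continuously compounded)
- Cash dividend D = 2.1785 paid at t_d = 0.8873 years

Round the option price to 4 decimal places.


PV(D) = D * exp(-r * t_d) = 2.1785 * 0.96427447 = 2.10067194
S_0' = S_0 - PV(D) = 86.1400 - 2.10067194 = 84.03932806
d1 = (ln(S_0'/K) + (r + sigma^2/2)*T) / (sigma*sqrt(T)) = 0.45724063
d2 = d1 - sigma*sqrt(T) = 0.16330186
exp(-rT) = 0.94035295
N(d1) = 0.67625095; N(d2) = 0.56485961
C = S_0' * N(d1) - K * exp(-rT) * N(d2) = 84.03932806 * 0.67625095 - 81.5800 * 0.94035295 * 0.56485961 = 13.4990

Answer: Price = 13.4990


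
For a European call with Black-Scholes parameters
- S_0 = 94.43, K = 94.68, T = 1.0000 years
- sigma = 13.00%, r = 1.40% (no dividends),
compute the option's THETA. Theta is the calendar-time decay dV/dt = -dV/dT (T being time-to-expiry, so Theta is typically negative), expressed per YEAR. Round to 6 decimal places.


Answer: Theta = -3.085635

Derivation:
d1 = 0.1523541125; d2 = 0.0223541125
phi(d1) = 0.3943389655; exp(-qT) = 1.0000000000; exp(-rT) = 0.9860975443
Theta = -S*exp(-qT)*phi(d1)*sigma/(2*sqrt(T)) - r*K*exp(-rT)*N(d2) + q*S*exp(-qT)*N(d1)
N(d1) = 0.5605461763; N(d2) = 0.5089172580; sqrt(T) = 1.0000000000
Term 1 = -94.4300 * 1.0000000000 * 0.3943389655 * 0.1300 / (2 * 1.0000000000) = -2.4204328533
Term 2 = -0.0140 * 94.6800 * 0.9860975443 * 0.5089172580 = -0.6652016852
Term 3 = 0 (no dividend yield, q = 0)
Theta = -2.4204328533 + (-0.6652016852) + (0.0000000000) = -3.085635


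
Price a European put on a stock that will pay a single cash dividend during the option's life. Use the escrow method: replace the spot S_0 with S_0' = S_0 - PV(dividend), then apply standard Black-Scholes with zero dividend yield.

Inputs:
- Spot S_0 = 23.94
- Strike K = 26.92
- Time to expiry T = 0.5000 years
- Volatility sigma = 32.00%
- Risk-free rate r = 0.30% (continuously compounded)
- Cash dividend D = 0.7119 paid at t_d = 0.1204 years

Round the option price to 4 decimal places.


PV(D) = D * exp(-r * t_d) = 0.7119 * 0.99963887 = 0.71164291
S_0' = S_0 - PV(D) = 23.9400 - 0.71164291 = 23.22835709
d1 = (ln(S_0'/K) + (r + sigma^2/2)*T) / (sigma*sqrt(T)) = -0.53207878
d2 = d1 - sigma*sqrt(T) = -0.75835295
exp(-rT) = 0.99850112
N(-d1) = 0.70266428; N(-d2) = 0.77588014
P = K * exp(-rT) * N(-d2) - S_0' * N(-d1) = 26.9200 * 0.99850112 * 0.77588014 - 23.22835709 * 0.70266428 = 4.5336

Answer: Price = 4.5336


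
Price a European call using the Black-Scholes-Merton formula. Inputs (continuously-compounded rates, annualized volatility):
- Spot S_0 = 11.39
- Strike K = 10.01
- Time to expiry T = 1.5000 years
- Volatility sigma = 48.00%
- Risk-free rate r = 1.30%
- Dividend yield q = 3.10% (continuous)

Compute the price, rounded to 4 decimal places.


d1 = (ln(S/K) + (r - q + 0.5*sigma^2) * T) / (sigma * sqrt(T)) = 0.46770146
d2 = d1 - sigma * sqrt(T) = -0.12017608
exp(-rT) = 0.98068890; exp(-qT) = 0.95456456
C = S_0 * exp(-qT) * N(d1) - K * exp(-rT) * N(d2)
N(d1) = 0.68000095; N(d2) = 0.45217183
C = 11.3900 * 0.95456456 * 0.68000095 - 10.0100 * 0.98068890 * 0.45217183 = 2.9545

Answer: Price = 2.9545


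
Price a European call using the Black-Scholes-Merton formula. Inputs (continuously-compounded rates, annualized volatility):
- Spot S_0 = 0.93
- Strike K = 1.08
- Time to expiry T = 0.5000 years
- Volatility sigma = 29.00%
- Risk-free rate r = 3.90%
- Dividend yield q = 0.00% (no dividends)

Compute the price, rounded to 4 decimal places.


d1 = (ln(S/K) + (r - q + 0.5*sigma^2) * T) / (sigma * sqrt(T)) = -0.53158207
d2 = d1 - sigma * sqrt(T) = -0.73664304
exp(-rT) = 0.98068890; exp(-qT) = 1.00000000
C = S_0 * exp(-qT) * N(d1) - K * exp(-rT) * N(d2)
N(d1) = 0.29750774; N(d2) = 0.23066973
C = 0.9300 * 1.00000000 * 0.29750774 - 1.0800 * 0.98068890 * 0.23066973 = 0.0324

Answer: Price = 0.0324


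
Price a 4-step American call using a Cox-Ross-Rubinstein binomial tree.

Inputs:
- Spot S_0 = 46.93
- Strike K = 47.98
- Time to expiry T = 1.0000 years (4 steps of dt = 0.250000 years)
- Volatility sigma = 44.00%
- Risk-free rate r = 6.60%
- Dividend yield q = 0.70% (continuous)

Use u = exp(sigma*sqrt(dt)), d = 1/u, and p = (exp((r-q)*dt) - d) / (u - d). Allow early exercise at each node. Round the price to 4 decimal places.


Answer: Price = V(0,0) = 8.5337

Derivation:
dt = T/N = 0.250000
u = exp(sigma*sqrt(dt)) = 1.246077; d = 1/u = 0.802519
p = (exp((r-q)*dt) - d) / (u - d) = 0.478721
Discount per step: exp(-r*dt) = 0.983635
Stock lattice S(k, i) with i counting down-moves:
  k=0: S(0,0) = 46.9300
  k=1: S(1,0) = 58.4784; S(1,1) = 37.6622
  k=2: S(2,0) = 72.8685; S(2,1) = 46.9300; S(2,2) = 30.2246
  k=3: S(3,0) = 90.7998; S(3,1) = 58.4784; S(3,2) = 37.6622; S(3,3) = 24.2558
  k=4: S(4,0) = 113.1435; S(4,1) = 72.8685; S(4,2) = 46.9300; S(4,3) = 30.2246; S(4,4) = 19.4658
Terminal payoffs V(N, i) = max(S_T - K, 0):
  V(4,0) = 65.163523; V(4,1) = 24.888550; V(4,2) = 0.000000; V(4,3) = 0.000000; V(4,4) = 0.000000
Backward induction: V(k, i) = exp(-r*dt) * [p * V(k+1, i) + (1-p) * V(k+1, i+1)]; then take max(V_cont, immediate exercise) for American.
  V(3,0) = exp(-r*dt) * [p*65.163523 + (1-p)*24.888550] = 43.446218; exercise = 42.819804; V(3,0) = max -> 43.446218
  V(3,1) = exp(-r*dt) * [p*24.888550 + (1-p)*0.000000] = 11.719694; exercise = 10.498381; V(3,1) = max -> 11.719694
  V(3,2) = exp(-r*dt) * [p*0.000000 + (1-p)*0.000000] = 0.000000; exercise = 0.000000; V(3,2) = max -> 0.000000
  V(3,3) = exp(-r*dt) * [p*0.000000 + (1-p)*0.000000] = 0.000000; exercise = 0.000000; V(3,3) = max -> 0.000000
  V(2,0) = exp(-r*dt) * [p*43.446218 + (1-p)*11.719694] = 26.467512; exercise = 24.888550; V(2,0) = max -> 26.467512
  V(2,1) = exp(-r*dt) * [p*11.719694 + (1-p)*0.000000] = 5.518651; exercise = 0.000000; V(2,1) = max -> 5.518651
  V(2,2) = exp(-r*dt) * [p*0.000000 + (1-p)*0.000000] = 0.000000; exercise = 0.000000; V(2,2) = max -> 0.000000
  V(1,0) = exp(-r*dt) * [p*26.467512 + (1-p)*5.518651] = 15.292886; exercise = 10.498381; V(1,0) = max -> 15.292886
  V(1,1) = exp(-r*dt) * [p*5.518651 + (1-p)*0.000000] = 2.598661; exercise = 0.000000; V(1,1) = max -> 2.598661
  V(0,0) = exp(-r*dt) * [p*15.292886 + (1-p)*2.598661] = 8.533680; exercise = 0.000000; V(0,0) = max -> 8.533680


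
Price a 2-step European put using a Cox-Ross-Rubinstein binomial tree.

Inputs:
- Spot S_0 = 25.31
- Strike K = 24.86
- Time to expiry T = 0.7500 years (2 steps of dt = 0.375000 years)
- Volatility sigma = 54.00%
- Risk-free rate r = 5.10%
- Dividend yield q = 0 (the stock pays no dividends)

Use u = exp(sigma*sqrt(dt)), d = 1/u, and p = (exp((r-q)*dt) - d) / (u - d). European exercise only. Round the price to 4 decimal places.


dt = T/N = 0.375000
u = exp(sigma*sqrt(dt)) = 1.391916; d = 1/u = 0.718434
p = (exp((r-q)*dt) - d) / (u - d) = 0.446745
Discount per step: exp(-r*dt) = 0.981057
Stock lattice S(k, i) with i counting down-moves:
  k=0: S(0,0) = 25.3100
  k=1: S(1,0) = 35.2294; S(1,1) = 18.1836
  k=2: S(2,0) = 49.0363; S(2,1) = 25.3100; S(2,2) = 13.0637
Terminal payoffs V(N, i) = max(K - S_T, 0):
  V(2,0) = 0.000000; V(2,1) = 0.000000; V(2,2) = 11.796301
Backward induction: V(k, i) = exp(-r*dt) * [p * V(k+1, i) + (1-p) * V(k+1, i+1)].
  V(1,0) = exp(-r*dt) * [p*0.000000 + (1-p)*0.000000] = 0.000000
  V(1,1) = exp(-r*dt) * [p*0.000000 + (1-p)*11.796301] = 6.402727
  V(0,0) = exp(-r*dt) * [p*0.000000 + (1-p)*6.402727] = 3.475235

Answer: Price = V(0,0) = 3.4752


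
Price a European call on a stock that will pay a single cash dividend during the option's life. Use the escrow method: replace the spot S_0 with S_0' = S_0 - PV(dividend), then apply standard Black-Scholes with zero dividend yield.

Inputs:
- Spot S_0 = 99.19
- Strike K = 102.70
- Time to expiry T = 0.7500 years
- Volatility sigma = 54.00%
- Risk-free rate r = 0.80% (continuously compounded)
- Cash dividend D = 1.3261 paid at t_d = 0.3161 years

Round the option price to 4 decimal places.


PV(D) = D * exp(-r * t_d) = 1.3261 * 0.99747439 = 1.32275079
S_0' = S_0 - PV(D) = 99.1900 - 1.32275079 = 97.86724921
d1 = (ln(S_0'/K) + (r + sigma^2/2)*T) / (sigma*sqrt(T)) = 0.14358882
d2 = d1 - sigma*sqrt(T) = -0.32406490
exp(-rT) = 0.99401796
N(d1) = 0.55708741; N(d2) = 0.37294445
C = S_0' * N(d1) - K * exp(-rT) * N(d2) = 97.86724921 * 0.55708741 - 102.7000 * 0.99401796 * 0.37294445 = 16.4483

Answer: Price = 16.4483


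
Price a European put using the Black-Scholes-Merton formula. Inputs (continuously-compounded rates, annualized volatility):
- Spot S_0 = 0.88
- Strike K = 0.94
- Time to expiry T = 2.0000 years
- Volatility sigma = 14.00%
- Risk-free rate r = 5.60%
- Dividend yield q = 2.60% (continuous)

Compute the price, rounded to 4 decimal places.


d1 = (ln(S/K) + (r - q + 0.5*sigma^2) * T) / (sigma * sqrt(T)) = 0.06890267
d2 = d1 - sigma * sqrt(T) = -0.12908723
exp(-rT) = 0.89404426; exp(-qT) = 0.94932887
P = K * exp(-rT) * N(-d2) - S_0 * exp(-qT) * N(-d1)
N(-d1) = 0.47253355; N(-d2) = 0.55135569
P = 0.9400 * 0.89404426 * 0.55135569 - 0.8800 * 0.94932887 * 0.47253355 = 0.0686

Answer: Price = 0.0686


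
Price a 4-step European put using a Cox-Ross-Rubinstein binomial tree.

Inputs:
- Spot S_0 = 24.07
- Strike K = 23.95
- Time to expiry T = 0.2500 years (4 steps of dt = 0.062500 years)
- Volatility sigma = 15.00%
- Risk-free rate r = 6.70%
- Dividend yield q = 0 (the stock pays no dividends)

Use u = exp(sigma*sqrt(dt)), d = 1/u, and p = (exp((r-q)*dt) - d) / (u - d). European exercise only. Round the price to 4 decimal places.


Answer: Price = V(0,0) = 0.4589

Derivation:
dt = T/N = 0.062500
u = exp(sigma*sqrt(dt)) = 1.038212; d = 1/u = 0.963194
p = (exp((r-q)*dt) - d) / (u - d) = 0.546563
Discount per step: exp(-r*dt) = 0.995821
Stock lattice S(k, i) with i counting down-moves:
  k=0: S(0,0) = 24.0700
  k=1: S(1,0) = 24.9898; S(1,1) = 23.1841
  k=2: S(2,0) = 25.9447; S(2,1) = 24.0700; S(2,2) = 22.3308
  k=3: S(3,0) = 26.9361; S(3,1) = 24.9898; S(3,2) = 23.1841; S(3,3) = 21.5089
  k=4: S(4,0) = 27.9654; S(4,1) = 25.9447; S(4,2) = 24.0700; S(4,3) = 22.3308; S(4,4) = 20.7172
Terminal payoffs V(N, i) = max(K - S_T, 0):
  V(4,0) = 0.000000; V(4,1) = 0.000000; V(4,2) = 0.000000; V(4,3) = 1.619214; V(4,4) = 3.232759
Backward induction: V(k, i) = exp(-r*dt) * [p * V(k+1, i) + (1-p) * V(k+1, i+1)].
  V(3,0) = exp(-r*dt) * [p*0.000000 + (1-p)*0.000000] = 0.000000
  V(3,1) = exp(-r*dt) * [p*0.000000 + (1-p)*0.000000] = 0.000000
  V(3,2) = exp(-r*dt) * [p*0.000000 + (1-p)*1.619214] = 0.731143
  V(3,3) = exp(-r*dt) * [p*1.619214 + (1-p)*3.232759] = 2.341031
  V(2,0) = exp(-r*dt) * [p*0.000000 + (1-p)*0.000000] = 0.000000
  V(2,1) = exp(-r*dt) * [p*0.000000 + (1-p)*0.731143] = 0.330142
  V(2,2) = exp(-r*dt) * [p*0.731143 + (1-p)*2.341031] = 1.455019
  V(1,0) = exp(-r*dt) * [p*0.000000 + (1-p)*0.330142] = 0.149073
  V(1,1) = exp(-r*dt) * [p*0.330142 + (1-p)*1.455019] = 0.836691
  V(0,0) = exp(-r*dt) * [p*0.149073 + (1-p)*0.836691] = 0.458938
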